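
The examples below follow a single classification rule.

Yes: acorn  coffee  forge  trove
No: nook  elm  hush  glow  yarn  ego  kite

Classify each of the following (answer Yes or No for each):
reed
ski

One predicate separates the groups cleanly: length ≥ 5.
reed: length 4 — fails this test, so No. ski: length 3 — fails this test, so No.

No, No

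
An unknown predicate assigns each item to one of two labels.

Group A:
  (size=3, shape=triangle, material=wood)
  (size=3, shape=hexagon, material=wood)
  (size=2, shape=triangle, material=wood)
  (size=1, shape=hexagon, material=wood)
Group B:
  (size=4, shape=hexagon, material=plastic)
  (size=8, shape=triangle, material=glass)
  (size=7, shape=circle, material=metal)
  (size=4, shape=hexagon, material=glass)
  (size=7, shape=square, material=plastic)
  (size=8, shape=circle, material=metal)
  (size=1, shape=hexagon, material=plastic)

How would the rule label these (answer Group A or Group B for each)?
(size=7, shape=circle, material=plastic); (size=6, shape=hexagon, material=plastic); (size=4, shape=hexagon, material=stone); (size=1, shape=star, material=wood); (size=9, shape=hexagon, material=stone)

Group B, Group B, Group B, Group A, Group B

Checking candidate rules against both groups, what survives is: material is wood.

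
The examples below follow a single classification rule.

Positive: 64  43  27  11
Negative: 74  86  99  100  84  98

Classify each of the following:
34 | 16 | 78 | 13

Positive, Positive, Negative, Positive

Every 'Positive' example satisfies: at most 64. None of the 'Negative' examples do.
34: 34 ≤ 64 — matches, so Positive. 16: 16 ≤ 64 — matches, so Positive. 78: 78 > 64 — lacks this property, so Negative. 13: 13 ≤ 64 — matches, so Positive.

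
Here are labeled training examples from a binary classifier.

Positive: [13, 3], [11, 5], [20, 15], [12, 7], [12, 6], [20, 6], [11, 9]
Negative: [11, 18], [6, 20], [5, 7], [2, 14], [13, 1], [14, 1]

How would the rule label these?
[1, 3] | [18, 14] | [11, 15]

Negative, Positive, Negative

The common property of the 'Positive' items is: first > second AND sum ≥ 16. No 'Negative' item has it.
[1, 3]: Negative (1 < 3, 1+3 = 4).
[18, 14]: Positive (18 > 14, 18+14 = 32).
[11, 15]: Negative (11 < 15, 11+15 = 26).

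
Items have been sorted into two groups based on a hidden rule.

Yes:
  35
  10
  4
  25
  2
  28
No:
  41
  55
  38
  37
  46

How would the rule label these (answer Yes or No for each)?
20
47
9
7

Yes, No, Yes, Yes

The common property of the 'Yes' items is: at most 35. No 'No' item has it.
20 — 20 ≤ 35, hence Yes. 47 — 47 > 35, hence No. 9 — 9 ≤ 35, hence Yes. 7 — 7 ≤ 35, hence Yes.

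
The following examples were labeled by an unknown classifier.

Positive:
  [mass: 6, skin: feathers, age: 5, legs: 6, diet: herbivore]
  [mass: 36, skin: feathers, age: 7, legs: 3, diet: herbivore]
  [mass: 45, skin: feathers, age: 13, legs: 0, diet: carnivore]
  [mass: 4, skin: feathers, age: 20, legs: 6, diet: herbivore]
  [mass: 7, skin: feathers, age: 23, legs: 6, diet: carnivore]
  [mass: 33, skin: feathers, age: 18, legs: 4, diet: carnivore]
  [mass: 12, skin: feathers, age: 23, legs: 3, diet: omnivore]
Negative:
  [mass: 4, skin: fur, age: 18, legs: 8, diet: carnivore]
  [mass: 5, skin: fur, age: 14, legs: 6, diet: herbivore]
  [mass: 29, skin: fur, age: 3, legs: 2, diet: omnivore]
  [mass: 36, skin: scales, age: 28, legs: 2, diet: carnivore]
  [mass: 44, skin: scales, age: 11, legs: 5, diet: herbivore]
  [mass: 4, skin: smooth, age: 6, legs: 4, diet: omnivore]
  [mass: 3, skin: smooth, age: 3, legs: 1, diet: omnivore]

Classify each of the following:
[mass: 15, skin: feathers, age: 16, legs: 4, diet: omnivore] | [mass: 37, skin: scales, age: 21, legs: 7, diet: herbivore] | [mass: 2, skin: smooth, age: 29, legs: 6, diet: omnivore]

Every 'Positive' example satisfies: skin is feathers. None of the 'Negative' examples do.
[mass: 15, skin: feathers, age: 16, legs: 4, diet: omnivore]: skin is feathers, matches → Positive. [mass: 37, skin: scales, age: 21, legs: 7, diet: herbivore]: skin is scales, does not pass → Negative. [mass: 2, skin: smooth, age: 29, legs: 6, diet: omnivore]: skin is smooth, does not pass → Negative.

Positive, Negative, Negative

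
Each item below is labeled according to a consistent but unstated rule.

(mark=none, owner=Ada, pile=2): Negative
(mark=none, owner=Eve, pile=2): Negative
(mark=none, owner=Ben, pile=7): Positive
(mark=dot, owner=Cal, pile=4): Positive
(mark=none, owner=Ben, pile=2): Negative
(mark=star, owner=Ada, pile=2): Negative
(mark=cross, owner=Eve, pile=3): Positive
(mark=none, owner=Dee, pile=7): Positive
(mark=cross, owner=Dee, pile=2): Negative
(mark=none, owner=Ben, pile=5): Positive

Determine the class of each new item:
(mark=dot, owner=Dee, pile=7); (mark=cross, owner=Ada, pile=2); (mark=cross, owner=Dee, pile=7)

All 'Positive' examples share one property — pile ≥ 3 — and every 'Negative' example lacks it.

Positive, Negative, Positive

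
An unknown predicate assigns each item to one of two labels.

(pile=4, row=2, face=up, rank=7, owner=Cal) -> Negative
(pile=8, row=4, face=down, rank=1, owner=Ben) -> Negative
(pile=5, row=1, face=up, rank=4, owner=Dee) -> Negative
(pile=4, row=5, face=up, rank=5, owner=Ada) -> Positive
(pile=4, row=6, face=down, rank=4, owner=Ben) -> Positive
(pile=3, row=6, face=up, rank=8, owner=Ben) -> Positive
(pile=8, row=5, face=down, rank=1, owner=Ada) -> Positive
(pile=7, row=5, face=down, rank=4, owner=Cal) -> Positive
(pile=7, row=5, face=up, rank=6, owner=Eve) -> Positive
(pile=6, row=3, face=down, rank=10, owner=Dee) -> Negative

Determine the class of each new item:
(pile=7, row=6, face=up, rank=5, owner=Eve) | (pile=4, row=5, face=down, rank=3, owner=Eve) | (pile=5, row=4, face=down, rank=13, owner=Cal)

The simplest hypothesis consistent with all the labels is: row ≥ 5.
(pile=7, row=6, face=up, rank=5, owner=Eve): Positive (row = 6). (pile=4, row=5, face=down, rank=3, owner=Eve): Positive (row = 5). (pile=5, row=4, face=down, rank=13, owner=Cal): Negative (row = 4).

Positive, Positive, Negative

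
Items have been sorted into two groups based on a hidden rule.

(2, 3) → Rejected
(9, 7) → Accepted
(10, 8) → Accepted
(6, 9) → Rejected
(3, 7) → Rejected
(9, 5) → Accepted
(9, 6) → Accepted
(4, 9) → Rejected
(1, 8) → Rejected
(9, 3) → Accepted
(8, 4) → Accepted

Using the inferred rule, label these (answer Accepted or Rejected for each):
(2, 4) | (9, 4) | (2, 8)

Rejected, Accepted, Rejected

The common property of the 'Accepted' items is: first > second. No 'Rejected' item has it.
(2, 4): Rejected (2 < 4). (9, 4): Accepted (9 > 4). (2, 8): Rejected (2 < 8).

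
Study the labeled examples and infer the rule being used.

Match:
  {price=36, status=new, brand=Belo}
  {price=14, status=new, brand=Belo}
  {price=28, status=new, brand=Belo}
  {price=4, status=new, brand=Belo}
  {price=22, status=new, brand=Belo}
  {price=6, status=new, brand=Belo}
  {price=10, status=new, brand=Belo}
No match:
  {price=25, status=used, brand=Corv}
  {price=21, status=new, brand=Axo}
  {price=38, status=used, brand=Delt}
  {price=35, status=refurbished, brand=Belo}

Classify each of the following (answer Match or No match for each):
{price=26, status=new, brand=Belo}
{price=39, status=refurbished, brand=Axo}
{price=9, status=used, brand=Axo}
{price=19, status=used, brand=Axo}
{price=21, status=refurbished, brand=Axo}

Match, No match, No match, No match, No match

The common property of the 'Match' items is: status is new AND brand is Belo. No 'No match' item has it.
{price=26, status=new, brand=Belo}: status is new, brand is Belo, matches → Match. {price=39, status=refurbished, brand=Axo}: status is refurbished, brand is Axo, does not satisfy this → No match. {price=9, status=used, brand=Axo}: status is used, brand is Axo, does not satisfy this → No match. {price=19, status=used, brand=Axo}: status is used, brand is Axo, does not satisfy this → No match. {price=21, status=refurbished, brand=Axo}: status is refurbished, brand is Axo, does not satisfy this → No match.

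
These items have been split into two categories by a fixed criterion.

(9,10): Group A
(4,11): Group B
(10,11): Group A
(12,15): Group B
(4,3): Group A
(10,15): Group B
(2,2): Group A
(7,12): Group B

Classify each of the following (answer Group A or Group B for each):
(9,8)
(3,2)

The simplest hypothesis consistent with all the labels is: |first − second| ≤ 1.
(9,8) → |9−8| = 1 → Group A. (3,2) → |3−2| = 1 → Group A.

Group A, Group A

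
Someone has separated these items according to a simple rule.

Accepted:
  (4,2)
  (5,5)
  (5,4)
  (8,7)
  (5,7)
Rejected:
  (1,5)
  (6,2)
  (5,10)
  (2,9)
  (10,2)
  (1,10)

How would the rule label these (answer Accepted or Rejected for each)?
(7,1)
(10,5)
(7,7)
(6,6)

The simplest hypothesis consistent with all the labels is: |first − second| ≤ 2.
(7,1): Rejected (|7−1| = 6).
(10,5): Rejected (|10−5| = 5).
(7,7): Accepted (|7−7| = 0).
(6,6): Accepted (|6−6| = 0).

Rejected, Rejected, Accepted, Accepted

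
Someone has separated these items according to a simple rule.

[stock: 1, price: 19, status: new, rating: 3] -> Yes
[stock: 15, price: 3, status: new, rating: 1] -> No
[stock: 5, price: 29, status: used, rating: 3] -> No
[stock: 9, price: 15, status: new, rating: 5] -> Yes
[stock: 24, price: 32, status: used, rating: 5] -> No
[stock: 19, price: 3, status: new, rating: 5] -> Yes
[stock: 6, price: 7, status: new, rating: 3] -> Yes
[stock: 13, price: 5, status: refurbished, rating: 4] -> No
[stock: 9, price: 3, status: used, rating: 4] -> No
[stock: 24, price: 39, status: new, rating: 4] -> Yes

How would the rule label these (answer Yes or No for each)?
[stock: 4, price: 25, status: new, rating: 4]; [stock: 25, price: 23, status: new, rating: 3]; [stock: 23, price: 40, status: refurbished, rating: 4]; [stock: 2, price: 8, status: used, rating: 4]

Yes, Yes, No, No

The common property of the 'Yes' items is: status is new AND rating ≥ 3. No 'No' item has it.
[stock: 4, price: 25, status: new, rating: 4]: status is new, rating = 4, qualifies → Yes. [stock: 25, price: 23, status: new, rating: 3]: status is new, rating = 3, qualifies → Yes. [stock: 23, price: 40, status: refurbished, rating: 4]: status is refurbished, rating = 4, does not pass → No. [stock: 2, price: 8, status: used, rating: 4]: status is used, rating = 4, does not pass → No.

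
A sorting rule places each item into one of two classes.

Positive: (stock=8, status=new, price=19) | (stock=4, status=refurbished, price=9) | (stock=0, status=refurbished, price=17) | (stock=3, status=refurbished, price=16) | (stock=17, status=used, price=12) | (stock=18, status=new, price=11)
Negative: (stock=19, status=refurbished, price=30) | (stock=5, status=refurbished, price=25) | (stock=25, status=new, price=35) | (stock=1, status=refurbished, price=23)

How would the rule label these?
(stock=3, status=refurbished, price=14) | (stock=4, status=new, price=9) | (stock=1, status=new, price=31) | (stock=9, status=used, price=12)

The distinguishing property — price ≤ 19 — holds for all the 'Positive' cases and none of the 'Negative' cases.
Positive: (stock=3, status=refurbished, price=14), since price = 14. Positive: (stock=4, status=new, price=9), since price = 9. Negative: (stock=1, status=new, price=31), since price = 31. Positive: (stock=9, status=used, price=12), since price = 12.

Positive, Positive, Negative, Positive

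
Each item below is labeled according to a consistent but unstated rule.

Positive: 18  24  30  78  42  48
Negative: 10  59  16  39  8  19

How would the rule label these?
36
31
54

'Positive' ⟺ multiple of 6.
36: 36 = 6·6 — has this property, so Positive.
31: 31 = 6·5 + 1 — does not satisfy this, so Negative.
54: 54 = 6·9 — has this property, so Positive.

Positive, Negative, Positive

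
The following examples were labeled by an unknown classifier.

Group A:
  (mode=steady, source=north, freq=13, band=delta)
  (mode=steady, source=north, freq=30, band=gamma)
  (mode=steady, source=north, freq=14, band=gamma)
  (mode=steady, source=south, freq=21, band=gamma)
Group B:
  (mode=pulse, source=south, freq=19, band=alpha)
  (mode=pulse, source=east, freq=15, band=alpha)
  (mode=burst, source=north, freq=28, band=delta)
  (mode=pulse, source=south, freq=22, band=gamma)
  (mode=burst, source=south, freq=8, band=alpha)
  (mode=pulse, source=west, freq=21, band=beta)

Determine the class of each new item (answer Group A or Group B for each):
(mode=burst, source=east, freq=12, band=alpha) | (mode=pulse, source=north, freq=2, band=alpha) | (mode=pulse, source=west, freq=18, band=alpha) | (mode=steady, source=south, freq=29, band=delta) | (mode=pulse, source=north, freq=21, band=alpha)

Group B, Group B, Group B, Group A, Group B

Every 'Group A' example satisfies: mode is steady. None of the 'Group B' examples do.
(mode=burst, source=east, freq=12, band=alpha): mode is burst, fails the rule → Group B.
(mode=pulse, source=north, freq=2, band=alpha): mode is pulse, fails the rule → Group B.
(mode=pulse, source=west, freq=18, band=alpha): mode is pulse, fails the rule → Group B.
(mode=steady, source=south, freq=29, band=delta): mode is steady, meets the rule → Group A.
(mode=pulse, source=north, freq=21, band=alpha): mode is pulse, fails the rule → Group B.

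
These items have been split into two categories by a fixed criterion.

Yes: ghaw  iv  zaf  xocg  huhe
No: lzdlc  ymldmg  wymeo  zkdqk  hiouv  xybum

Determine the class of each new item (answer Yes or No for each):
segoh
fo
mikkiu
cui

A rule that fits every label: length ≤ 4 — true of each 'Yes' example, false of each 'No' one.
segoh → length 5 → No.
fo → length 2 → Yes.
mikkiu → length 6 → No.
cui → length 3 → Yes.

No, Yes, No, Yes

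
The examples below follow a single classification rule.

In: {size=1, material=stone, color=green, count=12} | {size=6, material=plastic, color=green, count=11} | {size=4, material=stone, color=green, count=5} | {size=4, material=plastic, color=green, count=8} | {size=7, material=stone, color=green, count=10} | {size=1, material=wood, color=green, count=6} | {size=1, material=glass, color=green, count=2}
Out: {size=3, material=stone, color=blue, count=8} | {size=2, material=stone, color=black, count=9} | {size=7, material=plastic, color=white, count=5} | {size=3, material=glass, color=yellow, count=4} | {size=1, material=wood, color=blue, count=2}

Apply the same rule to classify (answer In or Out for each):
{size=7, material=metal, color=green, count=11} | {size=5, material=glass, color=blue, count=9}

In, Out

All 'In' examples share one property — color is green — and every 'Out' example lacks it.
{size=7, material=metal, color=green, count=11}: color is green — fits, so In.
{size=5, material=glass, color=blue, count=9}: color is blue — lacks this property, so Out.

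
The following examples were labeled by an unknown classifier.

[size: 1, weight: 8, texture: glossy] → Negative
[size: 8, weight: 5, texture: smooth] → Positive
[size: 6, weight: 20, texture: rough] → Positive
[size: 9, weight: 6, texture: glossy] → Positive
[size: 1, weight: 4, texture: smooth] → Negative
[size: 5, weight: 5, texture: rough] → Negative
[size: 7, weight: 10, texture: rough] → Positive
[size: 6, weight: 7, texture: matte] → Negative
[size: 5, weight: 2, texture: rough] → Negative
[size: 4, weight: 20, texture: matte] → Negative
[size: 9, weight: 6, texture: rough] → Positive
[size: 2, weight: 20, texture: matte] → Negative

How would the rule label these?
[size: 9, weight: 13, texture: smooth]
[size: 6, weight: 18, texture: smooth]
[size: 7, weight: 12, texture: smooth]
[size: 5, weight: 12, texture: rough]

One predicate separates the groups cleanly: size ≥ 6 AND weight ≠ 7.
[size: 9, weight: 13, texture: smooth] — size = 9, weight = 13, hence Positive. [size: 6, weight: 18, texture: smooth] — size = 6, weight = 18, hence Positive. [size: 7, weight: 12, texture: smooth] — size = 7, weight = 12, hence Positive. [size: 5, weight: 12, texture: rough] — size = 5, weight = 12, hence Negative.

Positive, Positive, Positive, Negative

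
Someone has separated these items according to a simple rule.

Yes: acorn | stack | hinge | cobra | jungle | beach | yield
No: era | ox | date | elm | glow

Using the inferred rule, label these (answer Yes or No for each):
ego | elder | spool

No, Yes, Yes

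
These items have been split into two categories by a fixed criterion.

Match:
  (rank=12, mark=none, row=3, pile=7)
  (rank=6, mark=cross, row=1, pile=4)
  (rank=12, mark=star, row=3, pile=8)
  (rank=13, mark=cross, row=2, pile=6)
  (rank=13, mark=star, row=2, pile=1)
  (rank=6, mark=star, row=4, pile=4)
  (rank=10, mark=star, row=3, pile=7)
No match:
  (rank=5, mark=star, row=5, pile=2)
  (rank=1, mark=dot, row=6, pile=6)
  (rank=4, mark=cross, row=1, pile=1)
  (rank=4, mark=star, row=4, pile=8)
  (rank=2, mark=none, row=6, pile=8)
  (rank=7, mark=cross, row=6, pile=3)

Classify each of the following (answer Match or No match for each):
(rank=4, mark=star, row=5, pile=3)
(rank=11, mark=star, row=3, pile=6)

No match, Match

One predicate separates the groups cleanly: row ≤ 4 AND rank ≥ 5.
No match: (rank=4, mark=star, row=5, pile=3), since row = 5, rank = 4. Match: (rank=11, mark=star, row=3, pile=6), since row = 3, rank = 11.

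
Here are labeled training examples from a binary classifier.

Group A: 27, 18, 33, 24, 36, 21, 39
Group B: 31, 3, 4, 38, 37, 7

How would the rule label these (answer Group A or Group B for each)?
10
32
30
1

Group B, Group B, Group A, Group B

One predicate separates the groups cleanly: multiple of 3 AND at least 4.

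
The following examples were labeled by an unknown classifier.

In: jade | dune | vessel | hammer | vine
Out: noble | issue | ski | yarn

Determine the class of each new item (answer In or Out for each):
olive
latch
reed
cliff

Out, Out, In, Out

Rule: even length AND contains 'e'. This holds for each 'In' example and fails for each 'Out' one.
olive: Out (length 5, has 'e'). latch: Out (length 5, no 'e'). reed: In (length 4, has 'e'). cliff: Out (length 5, no 'e').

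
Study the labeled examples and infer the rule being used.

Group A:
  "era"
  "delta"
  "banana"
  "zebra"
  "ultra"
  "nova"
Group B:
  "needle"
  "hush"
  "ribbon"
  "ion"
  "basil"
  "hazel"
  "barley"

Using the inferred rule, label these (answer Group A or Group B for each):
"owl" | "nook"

Group B, Group B

Rule: ends with 'a'. This holds for each 'Group A' example and fails for each 'Group B' one.
"owl": ends with 'l', fails this test → Group B.
"nook": ends with 'k', fails this test → Group B.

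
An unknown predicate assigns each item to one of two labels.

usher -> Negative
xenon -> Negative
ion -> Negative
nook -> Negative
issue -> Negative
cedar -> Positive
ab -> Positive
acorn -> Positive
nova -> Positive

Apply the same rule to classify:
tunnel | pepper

Negative, Negative

The rule appears to be: contains 'a'.
tunnel: no 'a', does not fit → Negative.
pepper: no 'a', does not fit → Negative.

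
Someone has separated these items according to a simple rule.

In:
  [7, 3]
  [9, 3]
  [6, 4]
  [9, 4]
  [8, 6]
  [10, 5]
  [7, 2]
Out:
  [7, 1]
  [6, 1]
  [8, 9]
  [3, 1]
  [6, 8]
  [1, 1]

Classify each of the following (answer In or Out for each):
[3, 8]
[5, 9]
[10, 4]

Out, Out, In

The distinguishing property — first > second AND sum ≥ 9 — holds for all the 'In' cases and none of the 'Out' cases.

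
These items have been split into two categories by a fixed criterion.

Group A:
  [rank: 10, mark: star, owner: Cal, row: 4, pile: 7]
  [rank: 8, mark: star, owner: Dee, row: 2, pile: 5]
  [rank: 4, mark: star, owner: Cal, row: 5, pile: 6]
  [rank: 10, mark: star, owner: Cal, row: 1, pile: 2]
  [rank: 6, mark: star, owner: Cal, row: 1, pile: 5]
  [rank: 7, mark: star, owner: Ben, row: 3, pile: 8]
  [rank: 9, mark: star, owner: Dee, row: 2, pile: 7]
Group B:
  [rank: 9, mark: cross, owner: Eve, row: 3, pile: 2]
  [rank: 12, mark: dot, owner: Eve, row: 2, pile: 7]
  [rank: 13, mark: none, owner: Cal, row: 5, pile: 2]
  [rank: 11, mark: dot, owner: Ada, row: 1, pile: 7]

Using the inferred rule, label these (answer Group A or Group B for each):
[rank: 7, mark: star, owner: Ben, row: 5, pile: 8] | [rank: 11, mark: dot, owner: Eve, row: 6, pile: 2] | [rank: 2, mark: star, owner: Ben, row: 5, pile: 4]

Group A, Group B, Group A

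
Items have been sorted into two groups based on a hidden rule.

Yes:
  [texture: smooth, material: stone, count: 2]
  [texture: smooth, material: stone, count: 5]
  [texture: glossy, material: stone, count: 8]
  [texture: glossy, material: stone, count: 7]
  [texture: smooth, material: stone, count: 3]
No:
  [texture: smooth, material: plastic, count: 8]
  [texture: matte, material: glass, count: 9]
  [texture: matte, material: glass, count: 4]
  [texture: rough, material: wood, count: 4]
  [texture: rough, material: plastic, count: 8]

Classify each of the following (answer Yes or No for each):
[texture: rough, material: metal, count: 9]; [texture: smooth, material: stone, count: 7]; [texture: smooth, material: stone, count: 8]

The common property of the 'Yes' items is: material is stone. No 'No' item has it.
[texture: rough, material: metal, count: 9]: No (material is metal). [texture: smooth, material: stone, count: 7]: Yes (material is stone). [texture: smooth, material: stone, count: 8]: Yes (material is stone).

No, Yes, Yes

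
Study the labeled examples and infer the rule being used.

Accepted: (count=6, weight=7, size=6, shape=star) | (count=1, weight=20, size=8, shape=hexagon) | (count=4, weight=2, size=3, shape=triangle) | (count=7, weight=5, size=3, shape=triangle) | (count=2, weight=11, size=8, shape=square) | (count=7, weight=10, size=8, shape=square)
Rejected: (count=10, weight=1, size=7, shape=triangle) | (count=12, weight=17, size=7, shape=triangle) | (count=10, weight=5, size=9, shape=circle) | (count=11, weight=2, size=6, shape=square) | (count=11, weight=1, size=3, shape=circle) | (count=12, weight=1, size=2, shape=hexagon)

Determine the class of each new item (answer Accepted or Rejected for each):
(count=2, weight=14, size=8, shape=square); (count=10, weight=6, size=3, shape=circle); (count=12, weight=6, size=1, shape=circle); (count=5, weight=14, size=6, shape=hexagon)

'Accepted' ⟺ count ≤ 7.
Accepted: (count=2, weight=14, size=8, shape=square), since count = 2.
Rejected: (count=10, weight=6, size=3, shape=circle), since count = 10.
Rejected: (count=12, weight=6, size=1, shape=circle), since count = 12.
Accepted: (count=5, weight=14, size=6, shape=hexagon), since count = 5.

Accepted, Rejected, Rejected, Accepted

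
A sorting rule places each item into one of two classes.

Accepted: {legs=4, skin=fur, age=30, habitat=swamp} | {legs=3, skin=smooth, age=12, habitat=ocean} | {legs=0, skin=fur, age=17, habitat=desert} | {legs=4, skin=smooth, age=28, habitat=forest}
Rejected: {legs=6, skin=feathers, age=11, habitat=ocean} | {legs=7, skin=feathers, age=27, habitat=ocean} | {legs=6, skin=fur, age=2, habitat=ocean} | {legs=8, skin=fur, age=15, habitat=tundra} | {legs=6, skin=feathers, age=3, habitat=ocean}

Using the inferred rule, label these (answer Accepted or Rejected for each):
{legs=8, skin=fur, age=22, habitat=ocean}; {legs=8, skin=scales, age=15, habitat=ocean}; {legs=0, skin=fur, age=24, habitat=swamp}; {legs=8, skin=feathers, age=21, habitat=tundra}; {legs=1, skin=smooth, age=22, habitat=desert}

Rejected, Rejected, Accepted, Rejected, Accepted

The common property of the 'Accepted' items is: legs ≤ 4. No 'Rejected' item has it.
{legs=8, skin=fur, age=22, habitat=ocean}: Rejected (legs = 8).
{legs=8, skin=scales, age=15, habitat=ocean}: Rejected (legs = 8).
{legs=0, skin=fur, age=24, habitat=swamp}: Accepted (legs = 0).
{legs=8, skin=feathers, age=21, habitat=tundra}: Rejected (legs = 8).
{legs=1, skin=smooth, age=22, habitat=desert}: Accepted (legs = 1).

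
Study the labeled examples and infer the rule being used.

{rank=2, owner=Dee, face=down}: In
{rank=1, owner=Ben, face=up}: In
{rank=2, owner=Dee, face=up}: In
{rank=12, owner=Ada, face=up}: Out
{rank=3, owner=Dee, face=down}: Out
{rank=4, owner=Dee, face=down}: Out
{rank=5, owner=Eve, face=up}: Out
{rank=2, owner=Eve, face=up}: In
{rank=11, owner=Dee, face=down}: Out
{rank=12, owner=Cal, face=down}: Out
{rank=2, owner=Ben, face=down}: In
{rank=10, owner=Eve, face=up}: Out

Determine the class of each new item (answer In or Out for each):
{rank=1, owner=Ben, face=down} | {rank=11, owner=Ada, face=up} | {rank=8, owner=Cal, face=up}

The classifier is using: rank ≤ 2.
{rank=1, owner=Ben, face=down} → rank = 1 → In. {rank=11, owner=Ada, face=up} → rank = 11 → Out. {rank=8, owner=Cal, face=up} → rank = 8 → Out.

In, Out, Out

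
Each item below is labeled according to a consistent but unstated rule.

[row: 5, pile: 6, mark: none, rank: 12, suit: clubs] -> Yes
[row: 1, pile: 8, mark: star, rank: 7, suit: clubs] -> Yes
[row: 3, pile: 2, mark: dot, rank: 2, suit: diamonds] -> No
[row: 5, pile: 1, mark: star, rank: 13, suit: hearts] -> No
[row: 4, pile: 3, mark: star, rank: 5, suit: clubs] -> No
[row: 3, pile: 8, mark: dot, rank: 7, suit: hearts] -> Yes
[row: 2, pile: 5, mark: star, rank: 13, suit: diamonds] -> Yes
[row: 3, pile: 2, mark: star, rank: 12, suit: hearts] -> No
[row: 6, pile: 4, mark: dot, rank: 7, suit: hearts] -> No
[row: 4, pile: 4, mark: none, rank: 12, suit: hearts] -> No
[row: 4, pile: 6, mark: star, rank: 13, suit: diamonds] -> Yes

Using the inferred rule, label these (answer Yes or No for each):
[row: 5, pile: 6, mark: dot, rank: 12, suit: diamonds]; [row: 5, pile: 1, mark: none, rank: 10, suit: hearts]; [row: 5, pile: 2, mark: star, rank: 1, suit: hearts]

All 'Yes' examples share one property — pile ≥ 5 — and every 'No' example lacks it.
[row: 5, pile: 6, mark: dot, rank: 12, suit: diamonds]: pile = 6, fits → Yes. [row: 5, pile: 1, mark: none, rank: 10, suit: hearts]: pile = 1, doesn't qualify → No. [row: 5, pile: 2, mark: star, rank: 1, suit: hearts]: pile = 2, doesn't qualify → No.

Yes, No, No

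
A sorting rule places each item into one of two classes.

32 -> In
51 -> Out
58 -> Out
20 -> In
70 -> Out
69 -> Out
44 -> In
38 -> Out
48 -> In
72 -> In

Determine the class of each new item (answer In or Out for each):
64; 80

In, In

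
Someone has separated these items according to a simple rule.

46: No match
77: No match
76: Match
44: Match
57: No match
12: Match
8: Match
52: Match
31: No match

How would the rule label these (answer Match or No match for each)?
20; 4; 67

The distinguishing property — multiple of 4 — holds for all the 'Match' cases and none of the 'No match' cases.
20 — 20 = 4·5, hence Match.
4 — 4 = 4·1, hence Match.
67 — 67 = 4·16 + 3, hence No match.

Match, Match, No match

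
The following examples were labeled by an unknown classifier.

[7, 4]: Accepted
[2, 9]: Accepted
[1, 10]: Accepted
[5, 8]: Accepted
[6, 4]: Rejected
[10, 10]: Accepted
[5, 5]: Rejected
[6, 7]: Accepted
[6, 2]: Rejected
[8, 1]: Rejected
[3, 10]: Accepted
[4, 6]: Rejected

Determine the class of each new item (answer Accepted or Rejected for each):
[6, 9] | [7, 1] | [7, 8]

Every 'Accepted' example satisfies: sum ≥ 11. None of the 'Rejected' examples do.
[6, 9]: 6+9 = 15, passes → Accepted. [7, 1]: 7+1 = 8, does not fit → Rejected. [7, 8]: 7+8 = 15, passes → Accepted.

Accepted, Rejected, Accepted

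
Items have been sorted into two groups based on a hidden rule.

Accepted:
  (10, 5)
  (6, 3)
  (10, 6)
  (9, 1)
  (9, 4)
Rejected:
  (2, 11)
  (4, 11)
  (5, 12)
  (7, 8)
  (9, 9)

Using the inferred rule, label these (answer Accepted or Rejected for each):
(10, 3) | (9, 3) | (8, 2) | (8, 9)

A rule that fits every label: first > second — true of each 'Accepted' example, false of each 'Rejected' one.

Accepted, Accepted, Accepted, Rejected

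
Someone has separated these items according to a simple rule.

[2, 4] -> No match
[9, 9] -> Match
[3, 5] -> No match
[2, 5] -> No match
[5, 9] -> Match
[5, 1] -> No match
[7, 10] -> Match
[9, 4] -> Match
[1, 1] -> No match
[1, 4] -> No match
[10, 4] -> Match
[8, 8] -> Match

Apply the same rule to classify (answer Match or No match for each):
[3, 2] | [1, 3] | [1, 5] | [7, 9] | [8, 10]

No match, No match, No match, Match, Match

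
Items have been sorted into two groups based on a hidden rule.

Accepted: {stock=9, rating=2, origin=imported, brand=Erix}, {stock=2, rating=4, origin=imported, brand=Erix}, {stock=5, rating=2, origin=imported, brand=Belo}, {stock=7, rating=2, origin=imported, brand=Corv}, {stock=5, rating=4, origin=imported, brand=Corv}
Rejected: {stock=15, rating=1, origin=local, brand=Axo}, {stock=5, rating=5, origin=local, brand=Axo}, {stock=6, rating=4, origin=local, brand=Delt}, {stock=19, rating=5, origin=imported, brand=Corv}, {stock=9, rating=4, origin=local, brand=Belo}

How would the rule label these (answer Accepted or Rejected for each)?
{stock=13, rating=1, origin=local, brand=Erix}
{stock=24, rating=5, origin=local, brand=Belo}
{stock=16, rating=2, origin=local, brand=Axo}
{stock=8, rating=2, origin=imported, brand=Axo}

A rule that fits every label: origin is imported AND stock ≤ 9 — true of each 'Accepted' example, false of each 'Rejected' one.
{stock=13, rating=1, origin=local, brand=Erix} — origin is local, stock = 13, hence Rejected.
{stock=24, rating=5, origin=local, brand=Belo} — origin is local, stock = 24, hence Rejected.
{stock=16, rating=2, origin=local, brand=Axo} — origin is local, stock = 16, hence Rejected.
{stock=8, rating=2, origin=imported, brand=Axo} — origin is imported, stock = 8, hence Accepted.

Rejected, Rejected, Rejected, Accepted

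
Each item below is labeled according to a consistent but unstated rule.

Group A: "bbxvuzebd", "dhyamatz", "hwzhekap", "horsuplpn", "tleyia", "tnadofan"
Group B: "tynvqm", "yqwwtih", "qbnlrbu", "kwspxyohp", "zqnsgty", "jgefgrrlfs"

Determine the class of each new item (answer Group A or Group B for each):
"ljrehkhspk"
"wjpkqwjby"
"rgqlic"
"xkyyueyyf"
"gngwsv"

Group B, Group B, Group B, Group A, Group B

Rule: has ≥ 2 vowels. This holds for each 'Group A' example and fails for each 'Group B' one.
Group B: "ljrehkhspk", since 1 vowel.
Group B: "wjpkqwjby", since 0 vowels.
Group B: "rgqlic", since 1 vowel.
Group A: "xkyyueyyf", since 2 vowels.
Group B: "gngwsv", since 0 vowels.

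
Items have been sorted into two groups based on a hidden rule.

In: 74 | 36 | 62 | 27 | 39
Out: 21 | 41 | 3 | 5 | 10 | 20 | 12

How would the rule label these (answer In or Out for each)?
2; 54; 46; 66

Out, In, In, In

A rule that fits every label: digit sum ≥ 6 — true of each 'In' example, false of each 'Out' one.
2: Out (digit sum 2).
54: In (digit sum 5+4 = 9).
46: In (digit sum 4+6 = 10).
66: In (digit sum 6+6 = 12).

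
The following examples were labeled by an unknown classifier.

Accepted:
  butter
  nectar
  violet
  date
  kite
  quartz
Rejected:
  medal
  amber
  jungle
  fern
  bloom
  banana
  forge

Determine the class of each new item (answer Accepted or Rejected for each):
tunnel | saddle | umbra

Accepted, Rejected, Rejected

Every 'Accepted' example satisfies: contains 't'. None of the 'Rejected' examples do.
tunnel → has 't' → Accepted.
saddle → no 't' → Rejected.
umbra → no 't' → Rejected.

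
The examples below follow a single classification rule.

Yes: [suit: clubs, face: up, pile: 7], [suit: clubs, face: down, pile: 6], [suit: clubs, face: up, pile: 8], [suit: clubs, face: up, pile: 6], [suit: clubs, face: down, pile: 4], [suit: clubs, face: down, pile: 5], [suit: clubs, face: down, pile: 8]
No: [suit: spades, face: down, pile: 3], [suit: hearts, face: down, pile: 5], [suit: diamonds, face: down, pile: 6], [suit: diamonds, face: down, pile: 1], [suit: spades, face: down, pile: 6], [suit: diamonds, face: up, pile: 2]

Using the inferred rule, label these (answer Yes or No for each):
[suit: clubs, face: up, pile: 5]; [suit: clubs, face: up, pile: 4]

The simplest hypothesis consistent with all the labels is: suit is clubs.
[suit: clubs, face: up, pile: 5]: Yes (suit is clubs).
[suit: clubs, face: up, pile: 4]: Yes (suit is clubs).

Yes, Yes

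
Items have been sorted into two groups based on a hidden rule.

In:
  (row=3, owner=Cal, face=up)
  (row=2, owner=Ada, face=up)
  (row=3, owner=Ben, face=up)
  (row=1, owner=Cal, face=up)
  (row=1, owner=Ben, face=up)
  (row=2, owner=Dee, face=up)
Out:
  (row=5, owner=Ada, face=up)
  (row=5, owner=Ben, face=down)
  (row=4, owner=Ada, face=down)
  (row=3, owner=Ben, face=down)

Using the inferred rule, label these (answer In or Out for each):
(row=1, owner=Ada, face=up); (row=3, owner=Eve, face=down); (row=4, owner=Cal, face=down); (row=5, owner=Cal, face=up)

In, Out, Out, Out

All 'In' examples share one property — face is up AND row ≤ 3 — and every 'Out' example lacks it.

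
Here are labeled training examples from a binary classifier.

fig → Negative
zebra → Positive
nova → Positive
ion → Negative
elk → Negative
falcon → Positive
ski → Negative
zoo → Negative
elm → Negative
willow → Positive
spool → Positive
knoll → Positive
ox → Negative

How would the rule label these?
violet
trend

Positive, Positive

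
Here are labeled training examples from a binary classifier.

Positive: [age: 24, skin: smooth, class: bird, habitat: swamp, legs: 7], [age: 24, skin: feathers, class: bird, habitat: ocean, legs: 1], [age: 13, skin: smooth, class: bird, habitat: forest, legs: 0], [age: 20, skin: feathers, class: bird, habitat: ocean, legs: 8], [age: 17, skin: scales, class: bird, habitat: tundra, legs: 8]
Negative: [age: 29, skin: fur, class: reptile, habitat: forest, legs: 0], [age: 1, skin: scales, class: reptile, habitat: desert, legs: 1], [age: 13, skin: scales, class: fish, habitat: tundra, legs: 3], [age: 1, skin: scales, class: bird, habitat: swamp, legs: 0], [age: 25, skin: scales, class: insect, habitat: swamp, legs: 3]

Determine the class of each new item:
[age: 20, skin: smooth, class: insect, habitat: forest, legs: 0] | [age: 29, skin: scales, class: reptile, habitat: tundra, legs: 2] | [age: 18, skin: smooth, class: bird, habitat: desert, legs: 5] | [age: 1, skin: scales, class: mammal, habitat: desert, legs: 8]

Negative, Negative, Positive, Negative

A rule that fits every label: class is bird AND age ≥ 13 — true of each 'Positive' example, false of each 'Negative' one.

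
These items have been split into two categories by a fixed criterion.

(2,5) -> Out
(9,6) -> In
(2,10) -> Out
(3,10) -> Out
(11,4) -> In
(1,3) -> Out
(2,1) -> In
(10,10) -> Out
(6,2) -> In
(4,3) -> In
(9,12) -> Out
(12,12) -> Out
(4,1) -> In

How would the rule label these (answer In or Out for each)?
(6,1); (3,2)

In, In

The common property of the 'In' items is: first > second. No 'Out' item has it.
(6,1): In (6 > 1).
(3,2): In (3 > 2).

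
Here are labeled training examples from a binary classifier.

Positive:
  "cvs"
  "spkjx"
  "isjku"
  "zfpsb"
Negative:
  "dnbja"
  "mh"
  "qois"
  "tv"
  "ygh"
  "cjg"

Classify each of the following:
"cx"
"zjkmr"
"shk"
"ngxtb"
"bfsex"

Every 'Positive' example satisfies: odd length AND contains 's'. None of the 'Negative' examples do.
Negative: "cx", since length 2, no 's'.
Negative: "zjkmr", since length 5, no 's'.
Positive: "shk", since length 3, has 's'.
Negative: "ngxtb", since length 5, no 's'.
Positive: "bfsex", since length 5, has 's'.

Negative, Negative, Positive, Negative, Positive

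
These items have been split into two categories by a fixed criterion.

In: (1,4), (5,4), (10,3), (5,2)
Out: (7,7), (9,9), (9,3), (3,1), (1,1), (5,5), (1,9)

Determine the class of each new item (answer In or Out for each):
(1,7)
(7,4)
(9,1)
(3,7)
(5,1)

'In' ⟺ sum is odd.
(1,7) → 1+7 = 8 → Out. (7,4) → 7+4 = 11 → In. (9,1) → 9+1 = 10 → Out. (3,7) → 3+7 = 10 → Out. (5,1) → 5+1 = 6 → Out.

Out, In, Out, Out, Out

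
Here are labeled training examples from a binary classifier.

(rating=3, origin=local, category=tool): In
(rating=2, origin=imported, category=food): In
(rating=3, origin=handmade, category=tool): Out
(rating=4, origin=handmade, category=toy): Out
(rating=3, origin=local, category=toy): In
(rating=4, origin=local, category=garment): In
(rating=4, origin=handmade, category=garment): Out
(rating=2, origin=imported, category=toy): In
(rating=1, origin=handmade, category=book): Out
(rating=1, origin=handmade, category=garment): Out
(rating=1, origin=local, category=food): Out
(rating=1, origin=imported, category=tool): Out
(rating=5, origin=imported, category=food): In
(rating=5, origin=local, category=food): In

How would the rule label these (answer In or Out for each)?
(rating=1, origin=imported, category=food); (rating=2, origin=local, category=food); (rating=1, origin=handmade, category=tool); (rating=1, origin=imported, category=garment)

Out, In, Out, Out

All 'In' examples share one property — origin is not handmade AND rating ≥ 2 — and every 'Out' example lacks it.
(rating=1, origin=imported, category=food): origin is imported, rating = 1 — lacks this property, so Out.
(rating=2, origin=local, category=food): origin is local, rating = 2 — checks out, so In.
(rating=1, origin=handmade, category=tool): origin is handmade, rating = 1 — lacks this property, so Out.
(rating=1, origin=imported, category=garment): origin is imported, rating = 1 — lacks this property, so Out.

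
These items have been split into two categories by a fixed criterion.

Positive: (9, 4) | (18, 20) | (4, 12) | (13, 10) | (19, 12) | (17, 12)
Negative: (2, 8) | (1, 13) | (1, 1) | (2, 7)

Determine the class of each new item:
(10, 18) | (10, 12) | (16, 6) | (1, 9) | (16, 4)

Positive, Positive, Positive, Negative, Positive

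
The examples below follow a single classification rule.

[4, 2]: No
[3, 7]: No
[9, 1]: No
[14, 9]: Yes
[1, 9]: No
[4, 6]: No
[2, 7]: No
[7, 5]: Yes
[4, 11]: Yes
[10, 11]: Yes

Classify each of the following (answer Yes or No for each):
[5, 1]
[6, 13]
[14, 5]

No, Yes, Yes

The distinguishing property — sum ≥ 12 — holds for all the 'Yes' cases and none of the 'No' cases.
[5, 1]: 5+1 = 6, does not satisfy this → No.
[6, 13]: 6+13 = 19, satisfies this → Yes.
[14, 5]: 14+5 = 19, satisfies this → Yes.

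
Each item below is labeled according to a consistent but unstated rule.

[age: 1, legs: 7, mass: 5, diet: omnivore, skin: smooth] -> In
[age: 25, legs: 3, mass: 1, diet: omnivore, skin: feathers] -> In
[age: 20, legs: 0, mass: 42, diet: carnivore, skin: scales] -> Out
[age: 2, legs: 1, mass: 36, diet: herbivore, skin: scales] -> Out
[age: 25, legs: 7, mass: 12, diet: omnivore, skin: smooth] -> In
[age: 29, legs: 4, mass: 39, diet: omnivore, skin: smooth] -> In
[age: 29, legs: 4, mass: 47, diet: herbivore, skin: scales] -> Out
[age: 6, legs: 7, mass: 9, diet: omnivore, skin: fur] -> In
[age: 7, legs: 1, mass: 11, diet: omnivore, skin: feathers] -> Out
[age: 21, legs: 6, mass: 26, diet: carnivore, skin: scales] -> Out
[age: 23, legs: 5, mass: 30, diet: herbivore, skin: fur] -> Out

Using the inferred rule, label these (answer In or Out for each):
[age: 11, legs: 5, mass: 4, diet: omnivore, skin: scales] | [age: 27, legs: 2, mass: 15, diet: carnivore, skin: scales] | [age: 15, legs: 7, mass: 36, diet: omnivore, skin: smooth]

In, Out, In

The classifier is using: diet is omnivore AND legs ≥ 3.
[age: 11, legs: 5, mass: 4, diet: omnivore, skin: scales] → diet is omnivore, legs = 5 → In. [age: 27, legs: 2, mass: 15, diet: carnivore, skin: scales] → diet is carnivore, legs = 2 → Out. [age: 15, legs: 7, mass: 36, diet: omnivore, skin: smooth] → diet is omnivore, legs = 7 → In.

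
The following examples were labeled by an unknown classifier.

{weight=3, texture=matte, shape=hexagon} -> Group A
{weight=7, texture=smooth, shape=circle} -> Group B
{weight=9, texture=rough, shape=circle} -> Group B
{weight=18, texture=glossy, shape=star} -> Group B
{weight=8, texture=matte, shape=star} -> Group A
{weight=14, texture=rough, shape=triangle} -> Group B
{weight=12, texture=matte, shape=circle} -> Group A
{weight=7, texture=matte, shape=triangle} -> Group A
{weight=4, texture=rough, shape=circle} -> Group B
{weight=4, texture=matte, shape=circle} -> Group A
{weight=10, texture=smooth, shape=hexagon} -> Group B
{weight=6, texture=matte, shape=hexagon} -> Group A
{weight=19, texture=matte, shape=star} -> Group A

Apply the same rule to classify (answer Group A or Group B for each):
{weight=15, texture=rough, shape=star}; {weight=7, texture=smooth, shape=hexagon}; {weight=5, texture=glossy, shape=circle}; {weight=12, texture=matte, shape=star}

Looking at the examples, the only property every 'Group A' case has and every 'Group B' case lacks is: texture is matte.
{weight=15, texture=rough, shape=star}: texture is rough, doesn't match → Group B.
{weight=7, texture=smooth, shape=hexagon}: texture is smooth, doesn't match → Group B.
{weight=5, texture=glossy, shape=circle}: texture is glossy, doesn't match → Group B.
{weight=12, texture=matte, shape=star}: texture is matte, satisfies this → Group A.

Group B, Group B, Group B, Group A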